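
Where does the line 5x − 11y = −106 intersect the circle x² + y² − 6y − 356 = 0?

(−19, 1) and (14, 16)

Express y = (106 + 5x)/11 and substitute into the circle:
146x² + 730x − 38836 = 0  ⟹  x² + 5x − 266 = 0
x = 14 or x = −19, giving (14, 16) and (−19, 1).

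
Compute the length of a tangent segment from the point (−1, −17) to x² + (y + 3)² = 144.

With centre O = (0, −3), |OP|² = 197 and r² = 144.
The tangent meets the radius at right angles, so tangent² = |PO|² − r² = 197 − 144 = 53.

√53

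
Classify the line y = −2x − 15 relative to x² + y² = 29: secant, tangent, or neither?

neither

Centre (0, 0), r² = 29. Distance² from centre to line = (15)²/5 = 45.
Since d² > r², the line lies outside the circle.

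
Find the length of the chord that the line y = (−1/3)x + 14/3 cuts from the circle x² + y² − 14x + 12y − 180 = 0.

9√10

Centre (7, −6), r² = 265. Perpendicular distance d from centre to line = |−25| / √10 = 25/√10.
Chord = 2√(r² − d²) = 2·√(405/2) = 9√10.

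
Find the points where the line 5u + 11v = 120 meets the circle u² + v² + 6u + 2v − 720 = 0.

(−20, 20) and (24, 0)

Express v = (120 − 5u)/11 and substitute into the circle:
146u² − 584u − 70080 = 0  ⟹  u² − 4u − 480 = 0
u = 24 or u = −20, giving (24, 0) and (−20, 20).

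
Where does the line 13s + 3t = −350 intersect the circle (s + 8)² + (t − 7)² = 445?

Express t = (−350 − 13s)/3 and substitute into the circle:
178s² + 9790s + 134212 = 0  ⟹  s² + 55s + 754 = 0
s = −26 or s = −29, giving (−26, −4) and (−29, 9).

(−29, 9) and (−26, −4)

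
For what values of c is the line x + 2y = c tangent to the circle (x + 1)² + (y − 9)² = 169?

For a tangent, require d(centre, line) = r = 13.
|1·(−1) + 2·9 − c| / √5 = 13
|c − (17)| = 13√5.

c = 17 ± 13√5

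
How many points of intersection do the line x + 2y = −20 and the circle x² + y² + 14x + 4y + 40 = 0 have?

Substituting the line into the circle gives 5x² + 88x + 400 = 0.
Discriminant = (88)² − 4·5·(400) = −256 < 0.
No real roots: the line does not meet the circle.

0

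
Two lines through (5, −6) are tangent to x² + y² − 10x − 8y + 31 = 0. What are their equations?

A line y − (−6) = m(x − (5)) is tangent when its distance from (5, 4) is √10:
[m·(0) − (10)]² = 10(m² + 1)
m² − 9 = 0, so m = 3 or m = −3.
Through (5, −6) these give 3x − y = 21 and 3x + y = 9.

3x − y = 21 and 3x + y = 9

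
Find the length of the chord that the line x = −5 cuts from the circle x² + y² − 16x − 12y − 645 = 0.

Centre (8, 6), r² = 745. Perpendicular distance d from centre to line = |13| / √1 = 13.
Half the chord is √(r² − d²) = √(576), so the full chord is 48.

48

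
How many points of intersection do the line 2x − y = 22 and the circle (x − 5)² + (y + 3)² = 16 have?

d² = (2·5 − 1·(−3) − (22))²/5 = 81/5; r² = 16.
Since d² > r², the line lies outside the circle.

0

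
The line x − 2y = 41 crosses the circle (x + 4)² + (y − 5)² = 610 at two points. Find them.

(5, −18) and (9, −16)

Substitute y = (−41 + x)/2:
5x² − 70x + 225 = 0  ⟹  x² − 14x + 45 = 0
x = 9 or x = 5, giving (9, −16) and (5, −18).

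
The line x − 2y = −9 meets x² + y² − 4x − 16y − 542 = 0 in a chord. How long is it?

Substitute y = (9 + x)/2:
5x² − 30x − 2375 = 0  ⟹  x² − 6x − 475 = 0
x = 25 or x = −19, giving (25, 17) and (−19, −5).
Chord length = distance between (25, 17) and (−19, −5) = √2420 = 22√5.

22√5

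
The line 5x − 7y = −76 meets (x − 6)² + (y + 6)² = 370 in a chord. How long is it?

The distance from (6, −6) to the line is 148/√74, and r² = 370.
Chord = 2√(r² − d²) = 2·√(74) = 2√74.

2√74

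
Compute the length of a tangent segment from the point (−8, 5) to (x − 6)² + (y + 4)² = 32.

With centre O = (6, −4), |OP|² = 277 and r² = 32.
By the tangent–radius right angle, tangent length = √(|PO|² − r²) = √245 = 7√5.

7√5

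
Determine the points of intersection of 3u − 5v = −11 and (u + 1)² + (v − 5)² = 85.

Express v = (11 + 3u)/5 and substitute into the circle:
34u² − 34u − 1904 = 0  ⟹  u² − u − 56 = 0
u = 8 or u = −7, giving (8, 7) and (−7, −2).

(−7, −2) and (8, 7)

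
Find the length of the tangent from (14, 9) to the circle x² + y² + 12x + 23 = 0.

6√13

With centre O = (−6, 0), |OP|² = 481 and r² = 13.
By the tangent–radius right angle, tangent length = √(|PO|² − r²) = √468 = 6√13.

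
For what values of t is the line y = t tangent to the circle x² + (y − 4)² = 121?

t = −7 or t = 15

For a tangent, require d(centre, line) = r = 11.
|0·0 + 1·4 − t| / √1 = 11
|t − (4)| = 11, so t = 15 or t = −7.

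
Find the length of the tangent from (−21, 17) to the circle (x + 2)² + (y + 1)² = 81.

The centre is (−2, −1) and r = 9. The square of the distance from P to the centre is 361 + 324 = 685.
By the tangent–radius right angle, tangent length = √(|PO|² − r²) = √604 = 2√151.

2√151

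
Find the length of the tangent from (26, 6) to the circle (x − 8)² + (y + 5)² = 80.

√365

With centre O = (8, −5), |OP|² = 445 and r² = 80.
By the tangent–radius right angle, tangent length = √(|PO|² − r²) = √365.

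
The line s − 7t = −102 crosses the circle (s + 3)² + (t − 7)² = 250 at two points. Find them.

Substitute t = (102 + s)/7:
50s² + 400s − 9000 = 0  ⟹  s² + 8s − 180 = 0
s = 10 or s = −18, giving (10, 16) and (−18, 12).

(−18, 12) and (10, 16)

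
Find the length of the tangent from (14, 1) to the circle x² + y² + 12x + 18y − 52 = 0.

With centre O = (−6, −9), |OP|² = 500 and r² = 169.
The tangent meets the radius at right angles, so tangent² = |PO|² − r² = 500 − 169 = 331.

√331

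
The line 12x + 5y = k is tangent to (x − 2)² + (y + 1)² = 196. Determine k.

k = −163 or k = 201

Tangency holds when the distance from the centre (2, −1) to the line equals the radius 14:
|12·2 + 5·(−1) − k| / √169 = 14
|k − (19)| = 14·13, so k = 201 or k = −163.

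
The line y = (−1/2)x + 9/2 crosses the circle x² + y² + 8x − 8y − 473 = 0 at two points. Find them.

(−23, 16) and (17, −4)

Express y = (9 − x)/2 and substitute into the circle:
5x² + 30x − 1955 = 0  ⟹  x² + 6x − 391 = 0
x = 17 or x = −23, giving (17, −4) and (−23, 16).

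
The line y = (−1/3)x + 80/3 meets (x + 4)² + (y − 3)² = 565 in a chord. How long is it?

√10

The distance from (−4, 3) to the line is 75/√10, and r² = 565.
Half the chord is √(r² − d²) = √(5/2), so the full chord is √10.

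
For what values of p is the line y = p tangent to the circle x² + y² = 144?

p = −12 or p = 12

The line touches the circle iff its distance from (0, 0) is 12:
|0·0 + 1·0 − p| / √1 = 12
|p| = 12, so p = 12 or p = −12.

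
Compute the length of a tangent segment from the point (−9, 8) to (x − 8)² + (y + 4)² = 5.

The centre is (8, −4) and r = √5. The square of the distance from P to the centre is 289 + 144 = 433.
Power of the point: PT² = |PO|² − r² = 428, so PT = 2√107.

2√107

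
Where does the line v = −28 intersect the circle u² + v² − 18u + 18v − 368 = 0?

(−4, −28) and (22, −28)

From the line, v = −28. Substituting:
u² − 18u − 88 = 0
u = 22 or u = −4, giving (22, −28) and (−4, −28).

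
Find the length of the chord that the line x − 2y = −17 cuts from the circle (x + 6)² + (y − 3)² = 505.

Express y = (17 + x)/2 and substitute into the circle:
5x² + 70x − 1755 = 0  ⟹  x² + 14x − 351 = 0
x = 13 or x = −27, giving (13, 15) and (−27, −5).
|(13, 15) − (−27, −5)| = √((40)² + (20)²) = 20√5.

20√5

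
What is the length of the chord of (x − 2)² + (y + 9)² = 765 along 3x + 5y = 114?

3√34

Substitute y = (114 − 3x)/5:
34x² − 1054x + 6256 = 0  ⟹  x² − 31x + 184 = 0
x = 23 or x = 8, giving (23, 9) and (8, 18).
Chord length = distance between (23, 9) and (8, 18) = √306 = 3√34.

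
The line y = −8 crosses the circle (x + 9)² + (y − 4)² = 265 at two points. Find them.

Substitute y = −8:
x² + 18x − 40 = 0
x = 2 or x = −20, giving (2, −8) and (−20, −8).

(−20, −8) and (2, −8)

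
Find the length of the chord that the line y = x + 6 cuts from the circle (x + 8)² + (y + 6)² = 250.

22√2

Substitute y = x + 6:
2x² + 40x − 42 = 0  ⟹  x² + 20x − 21 = 0
x = 1 or x = −21, giving (1, 7) and (−21, −15).
|(1, 7) − (−21, −15)| = √((22)² + (22)²) = 22√2.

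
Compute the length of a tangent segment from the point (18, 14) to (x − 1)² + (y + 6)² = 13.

26

With centre O = (1, −6), |OP|² = 689 and r² = 13.
By the tangent–radius right angle, tangent length = √(|PO|² − r²) = √676 = 26.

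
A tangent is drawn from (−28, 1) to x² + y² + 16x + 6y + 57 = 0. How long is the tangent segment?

20

The centre is (−8, −3) and r = 4. The square of the distance from P to the centre is 400 + 16 = 416.
Power of the point: PT² = |PO|² − r² = 400, so PT = 20.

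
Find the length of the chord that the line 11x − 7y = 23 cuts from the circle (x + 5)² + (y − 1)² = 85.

√170

Express y = (−23 + 11x)/7 and substitute into the circle:
170x² − 170x − 2040 = 0  ⟹  x² − x − 12 = 0
x = 4 or x = −3, giving (4, 3) and (−3, −8).
|(4, 3) − (−3, −8)| = √((7)² + (11)²) = √170.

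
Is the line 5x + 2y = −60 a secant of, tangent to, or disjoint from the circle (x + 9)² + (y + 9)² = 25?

Substituting the line into the circle gives 29x² + 492x + 1988 = 0.
Δ = 242064 − 230608 = 11456.
Two real roots: the line is a secant.

secant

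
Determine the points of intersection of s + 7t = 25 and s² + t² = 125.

(−10, 5) and (11, 2)

Express t = (25 − s)/7 and substitute into the circle:
50s² − 50s − 5500 = 0  ⟹  s² − s − 110 = 0
s = 11 or s = −10, giving (11, 2) and (−10, 5).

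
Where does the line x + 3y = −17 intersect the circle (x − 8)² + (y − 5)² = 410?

(−11, −2) and (19, −12)

From the line, y = (−17 − x)/3. Substituting:
10x² − 80x − 2090 = 0  ⟹  x² − 8x − 209 = 0
x = 19 or x = −11, giving (19, −12) and (−11, −2).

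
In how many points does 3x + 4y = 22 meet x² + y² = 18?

0

Centre (0, 0), r² = 18. Distance² from centre to line = (−22)²/25 = 484/25.
Since d² > r², the line lies outside the circle.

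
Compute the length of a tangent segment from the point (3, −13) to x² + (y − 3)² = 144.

With centre O = (0, 3), |OP|² = 265 and r² = 144.
Power of the point: PT² = |PO|² − r² = 121, so PT = 11.

11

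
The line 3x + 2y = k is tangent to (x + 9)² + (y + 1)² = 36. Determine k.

Tangency holds when the distance from the centre (−9, −1) to the line equals the radius 6:
|3·(−9) + 2·(−1) − k| / √13 = 6
|k − (−29)| = 6√13.

k = −29 ± 6√13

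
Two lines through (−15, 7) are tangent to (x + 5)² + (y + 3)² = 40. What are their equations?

x + 3y = 6 and 3x + y = −38

Let a tangent through (−15, 7) have slope m. Its distance from (−5, −3) must equal 2√10:
(10m − (−10))² = 40(m² + 1)
3m² + 10m + 3 = 0, so m = −1/3 or m = −3.
With m = −1/3: x + 3y = 6. With m = −3: 3x + y = −38.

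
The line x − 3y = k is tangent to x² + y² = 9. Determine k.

k = ±3√10

For a tangent, require d(centre, line) = r = 3.
|1·0 − 3·0 − k| / √10 = 3
|k| = 3√10.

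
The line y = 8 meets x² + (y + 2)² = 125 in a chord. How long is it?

Centre (0, −2), r² = 125. Perpendicular distance d from centre to line = |−10| / √1 = 10.
Chord = 2√(r² − d²) = 2·√(25) = 10.

10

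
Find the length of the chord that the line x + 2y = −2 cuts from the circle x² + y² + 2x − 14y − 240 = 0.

14√5

Centre (−1, 7), r² = 290. Perpendicular distance d from centre to line = |15| / √5 = 15/√5.
Half the chord is √(r² − d²) = √(245), so the full chord is 14√5.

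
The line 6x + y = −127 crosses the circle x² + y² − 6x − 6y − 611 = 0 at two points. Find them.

(−22, 5) and (−20, −7)

Substitute y = −6x − 127:
37x² + 1554x + 16280 = 0  ⟹  x² + 42x + 440 = 0
x = −20 or x = −22, giving (−20, −7) and (−22, 5).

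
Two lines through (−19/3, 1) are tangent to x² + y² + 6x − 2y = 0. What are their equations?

3x + y = −18 and 3x − y = −20

Write the tangent as mx − y + (1 − m·(−19/3)) = 0 and set its distance from the centre to √10:
(10/3m − (0))² = 10(m² + 1)
m² − 9 = 0, so m = −3 or m = 3.
Through (−19/3, 1) these give 3x + y = −18 and 3x − y = −20.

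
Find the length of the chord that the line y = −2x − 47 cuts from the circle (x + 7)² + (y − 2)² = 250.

2√5

From the line, y = −2x − 47. Substituting:
5x² + 210x + 2200 = 0  ⟹  x² + 42x + 440 = 0
x = −20 or x = −22, giving (−20, −7) and (−22, −3).
Chord length = distance between (−20, −7) and (−22, −3) = √20 = 2√5.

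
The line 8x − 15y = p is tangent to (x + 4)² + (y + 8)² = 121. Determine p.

For a tangent, require d(centre, line) = r = 11.
|8·(−4) − 15·(−8) − p| / √289 = 11
|p − (88)| = 11·17, so p = 275 or p = −99.

p = −99 or p = 275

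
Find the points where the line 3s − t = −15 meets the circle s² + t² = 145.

(−8, −9) and (−1, 12)

From the line, t = 3s + 15. Substituting:
10s² + 90s + 80 = 0  ⟹  s² + 9s + 8 = 0
s = −1 or s = −8, giving (−1, 12) and (−8, −9).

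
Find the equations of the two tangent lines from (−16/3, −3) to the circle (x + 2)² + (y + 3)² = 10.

3x − y = −13 and 3x + y = −19

Let a tangent through (−16/3, −3) have slope m. Its distance from (−2, −3) must equal √10:
(10/3m − (0))² = 10(m² + 1)
m² − 9 = 0, so m = 3 or m = −3.
With m = 3: 3x − y = −13. With m = −3: 3x + y = −19.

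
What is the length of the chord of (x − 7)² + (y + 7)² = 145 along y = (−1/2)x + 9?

From the line, y = (18 − x)/2. Substituting:
5x² − 120x + 640 = 0  ⟹  x² − 24x + 128 = 0
x = 16 or x = 8, giving (16, 1) and (8, 5).
Chord length = distance between (16, 1) and (8, 5) = √80 = 4√5.

4√5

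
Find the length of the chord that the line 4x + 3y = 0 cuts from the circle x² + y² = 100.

20

The distance from (0, 0) to the line is 0/√25, and r² = 100.
Half the chord is √(r² − d²) = √(100), so the full chord is 20.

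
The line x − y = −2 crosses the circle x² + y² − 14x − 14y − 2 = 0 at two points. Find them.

Substitute y = x + 2:
2x² − 24x − 26 = 0  ⟹  x² − 12x − 13 = 0
x = 13 or x = −1, giving (13, 15) and (−1, 1).

(−1, 1) and (13, 15)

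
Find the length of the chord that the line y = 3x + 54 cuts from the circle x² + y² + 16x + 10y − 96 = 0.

5√10

Substitute y = 3x + 54:
10x² + 370x + 3360 = 0  ⟹  x² + 37x + 336 = 0
x = −16 or x = −21, giving (−16, 6) and (−21, −9).
Chord length = distance between (−16, 6) and (−21, −9) = √250 = 5√10.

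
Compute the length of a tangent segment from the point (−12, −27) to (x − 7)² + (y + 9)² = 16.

Centre (7, −9), r² = 16. |PO|² = (−19)² + (−18)² = 685.
Power of the point: PT² = |PO|² − r² = 669, so PT = √669.

√669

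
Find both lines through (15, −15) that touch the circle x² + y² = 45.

Let a tangent through (15, −15) have slope m. Its distance from (0, 0) must equal 3√5:
[m·(−15) − (15)]² = 45(m² + 1)
2m² + 5m + 2 = 0, so m = −2 or m = −1/2.
With m = −2: 2x + y = 15. With m = −1/2: x + 2y = −15.

2x + y = 15 and x + 2y = −15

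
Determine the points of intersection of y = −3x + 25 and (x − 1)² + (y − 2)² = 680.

(−1, 28) and (15, −20)

Substitute y = −3x + 25:
10x² − 140x − 150 = 0  ⟹  x² − 14x − 15 = 0
x = 15 or x = −1, giving (15, −20) and (−1, 28).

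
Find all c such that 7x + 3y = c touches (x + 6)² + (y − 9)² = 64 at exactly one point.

The line touches the circle iff its distance from (−6, 9) is 8:
|7·(−6) + 3·9 − c| / √58 = 8
|c − (−15)| = 8√58.

c = −15 ± 8√58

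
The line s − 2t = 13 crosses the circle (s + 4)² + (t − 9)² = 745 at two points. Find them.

(−17, −15) and (23, 5)

Express t = (−13 + s)/2 and substitute into the circle:
5s² − 30s − 1955 = 0  ⟹  s² − 6s − 391 = 0
s = 23 or s = −17, giving (23, 5) and (−17, −15).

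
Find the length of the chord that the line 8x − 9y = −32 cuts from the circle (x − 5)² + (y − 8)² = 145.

2√145

Centre (5, 8), r² = 145. Perpendicular distance d from centre to line = |0| / √145 = 0/√145.
Half the chord is √(r² − d²) = √(145), so the full chord is 2√145.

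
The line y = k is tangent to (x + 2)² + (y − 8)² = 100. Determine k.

Tangency holds when the distance from the centre (−2, 8) to the line equals the radius 10:
|0·(−2) + 1·8 − k| / √1 = 10
|k − (8)| = 10, so k = 18 or k = −2.

k = −2 or k = 18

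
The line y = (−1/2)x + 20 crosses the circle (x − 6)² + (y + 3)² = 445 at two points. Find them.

From the line, y = (40 − x)/2. Substituting:
5x² − 140x + 480 = 0  ⟹  x² − 28x + 96 = 0
x = 24 or x = 4, giving (24, 8) and (4, 18).

(4, 18) and (24, 8)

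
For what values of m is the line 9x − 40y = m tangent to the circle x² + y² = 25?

Tangency holds when the distance from the centre (0, 0) to the line equals the radius 5:
|9·0 − 40·0 − m| / √1681 = 5
|m| = 5·41, so m = 205 or m = −205.

m = −205 or m = 205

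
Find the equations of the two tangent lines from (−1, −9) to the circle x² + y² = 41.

A line y − (−9) = m(x − (−1)) is tangent when its distance from (0, 0) is √41:
[m·(1) − (9)]² = 41(m² + 1)
20m² + 9m − 20 = 0, so m = −5/4 or m = 4/5.
With m = −5/4: 5x + 4y = −41. With m = 4/5: 4x − 5y = 41.

5x + 4y = −41 and 4x − 5y = 41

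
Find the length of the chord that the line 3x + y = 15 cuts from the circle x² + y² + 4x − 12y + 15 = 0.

√10

From the line, y = −3x + 15. Substituting:
10x² − 50x + 60 = 0  ⟹  x² − 5x + 6 = 0
x = 3 or x = 2, giving (3, 6) and (2, 9).
|(3, 6) − (2, 9)| = √((1)² + (−3)²) = √10.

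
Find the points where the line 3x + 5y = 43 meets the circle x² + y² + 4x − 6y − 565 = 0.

Express y = (43 − 3x)/5 and substitute into the circle:
34x² − 68x − 13566 = 0  ⟹  x² − 2x − 399 = 0
x = 21 or x = −19, giving (21, −4) and (−19, 20).

(−19, 20) and (21, −4)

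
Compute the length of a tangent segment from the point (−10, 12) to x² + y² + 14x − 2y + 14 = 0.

Centre (−7, 1), r² = 36. |PO|² = (−3)² + (11)² = 130.
Power of the point: PT² = |PO|² − r² = 94, so PT = √94.

√94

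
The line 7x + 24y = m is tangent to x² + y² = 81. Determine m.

For a tangent, require d(centre, line) = r = 9.
|7·0 + 24·0 − m| / √625 = 9
|m| = 9·25, so m = 225 or m = −225.

m = −225 or m = 225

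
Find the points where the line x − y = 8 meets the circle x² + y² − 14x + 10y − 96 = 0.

(−4, −12) and (14, 6)

From the line, y = x − 8. Substituting:
2x² − 20x − 112 = 0  ⟹  x² − 10x − 56 = 0
x = 14 or x = −4, giving (14, 6) and (−4, −12).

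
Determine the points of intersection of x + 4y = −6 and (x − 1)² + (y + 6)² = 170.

Substitute y = (−6 − x)/4:
17x² − 68x − 2380 = 0  ⟹  x² − 4x − 140 = 0
x = 14 or x = −10, giving (14, −5) and (−10, 1).

(−10, 1) and (14, −5)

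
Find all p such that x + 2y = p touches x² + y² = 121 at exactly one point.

p = ±11√5

The line touches the circle iff its distance from (0, 0) is 11:
|1·0 + 2·0 − p| / √5 = 11
|p| = 11√5.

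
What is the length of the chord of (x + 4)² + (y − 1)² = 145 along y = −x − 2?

17√2

Express y = −x − 2 and substitute into the circle:
2x² + 14x − 120 = 0  ⟹  x² + 7x − 60 = 0
x = 5 or x = −12, giving (5, −7) and (−12, 10).
|(5, −7) − (−12, 10)| = √((17)² + (−17)²) = 17√2.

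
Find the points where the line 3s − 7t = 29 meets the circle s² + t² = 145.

Express t = (−29 + 3s)/7 and substitute into the circle:
58s² − 174s − 6264 = 0  ⟹  s² − 3s − 108 = 0
s = 12 or s = −9, giving (12, 1) and (−9, −8).

(−9, −8) and (12, 1)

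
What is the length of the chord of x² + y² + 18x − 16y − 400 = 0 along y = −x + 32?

√2

From the line, y = −x + 32. Substituting:
2x² − 30x + 112 = 0  ⟹  x² − 15x + 56 = 0
x = 8 or x = 7, giving (8, 24) and (7, 25).
Chord length = distance between (8, 24) and (7, 25) = √2 = √2.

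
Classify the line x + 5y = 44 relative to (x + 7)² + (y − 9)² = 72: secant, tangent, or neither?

secant

Substituting the line into the circle gives 26x² + 352x − 574 = 0.
Δ = 123904 − (−59696) = 183600.
Two real roots: the line is a secant.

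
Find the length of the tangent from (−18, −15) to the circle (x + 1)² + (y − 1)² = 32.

3√57

Centre (−1, 1), r² = 32. |PO|² = (−17)² + (−16)² = 545.
By the tangent–radius right angle, tangent length = √(|PO|² − r²) = √513 = 3√57.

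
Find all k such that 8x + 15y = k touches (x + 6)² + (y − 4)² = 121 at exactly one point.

Tangency holds when the distance from the centre (−6, 4) to the line equals the radius 11:
|8·(−6) + 15·4 − k| / √289 = 11
|k − (12)| = 11·17, so k = 199 or k = −175.

k = −175 or k = 199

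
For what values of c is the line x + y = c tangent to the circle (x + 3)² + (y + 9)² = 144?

c = −12 ± 12√2

The line touches the circle iff its distance from (−3, −9) is 12:
|1·(−3) + 1·(−9) − c| / √2 = 12
|c − (−12)| = 12√2.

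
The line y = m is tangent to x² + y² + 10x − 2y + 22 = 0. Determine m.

For a tangent, require d(centre, line) = r = 2.
|0·(−5) + 1·1 − m| / √1 = 2
|m − (1)| = 2, so m = 3 or m = −1.

m = −1 or m = 3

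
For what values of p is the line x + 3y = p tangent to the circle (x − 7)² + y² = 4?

p = 7 ± 2√10

The line touches the circle iff its distance from (7, 0) is 2:
|1·7 + 3·0 − p| / √10 = 2
|p − (7)| = 2√10.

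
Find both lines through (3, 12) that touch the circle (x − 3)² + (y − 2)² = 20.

2x + y = 18 and 2x − y = −6

Let a tangent through (3, 12) have slope m. Its distance from (3, 2) must equal 2√5:
[m·(0) − (−10)]² = 20(m² + 1)
m² − 4 = 0, so m = −2 or m = 2.
With m = −2: 2x + y = 18. With m = 2: 2x − y = −6.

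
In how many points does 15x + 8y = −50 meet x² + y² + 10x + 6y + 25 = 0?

2

Substituting the line into the circle gives 289x² + 1420x + 1700 = 0.
Discriminant = (1420)² − 4·289·(1700) = 51200 > 0.
Two real roots: the line is a secant.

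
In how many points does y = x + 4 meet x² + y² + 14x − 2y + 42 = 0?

1

d² = (1·(−7) − 1·1 − (−4))²/2 = 8; r² = 8.
Since d² = r², the line is tangent.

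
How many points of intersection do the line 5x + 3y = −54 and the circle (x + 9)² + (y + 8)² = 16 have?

2

d² = (5·(−9) + 3·(−8) − (−54))²/34 = 225/34; r² = 16.
Since d² < r², the line cuts the circle twice.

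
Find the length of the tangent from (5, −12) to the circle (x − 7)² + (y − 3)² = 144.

With centre O = (7, 3), |OP|² = 229 and r² = 144.
By the tangent–radius right angle, tangent length = √(|PO|² − r²) = √85.

√85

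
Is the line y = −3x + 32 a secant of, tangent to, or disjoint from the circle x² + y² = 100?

Substituting the line into the circle gives 10x² − 192x + 924 = 0.
Discriminant = (−192)² − 4·10·(924) = −96 < 0.
No real roots: the line does not meet the circle.

disjoint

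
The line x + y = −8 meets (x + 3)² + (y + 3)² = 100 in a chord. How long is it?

Centre (−3, −3), r² = 100. Perpendicular distance d from centre to line = |2| / √2 = 2/√2.
Half the chord is √(r² − d²) = √(98), so the full chord is 14√2.

14√2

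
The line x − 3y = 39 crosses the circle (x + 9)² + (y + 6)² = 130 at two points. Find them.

Substitute y = (−39 + x)/3:
10x² + 120x = 0  ⟹  x² + 12x = 0
x = 0 or x = −12, giving (0, −13) and (−12, −17).

(−12, −17) and (0, −13)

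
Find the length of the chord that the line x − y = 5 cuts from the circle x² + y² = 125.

The distance from (0, 0) to the line is 5/√2, and r² = 125.
Chord = 2√(r² − d²) = 2·√(225/2) = 15√2.

15√2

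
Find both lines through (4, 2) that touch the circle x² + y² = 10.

x + 3y = 10 and 3x − y = 10

Write the tangent as mx − y + (2 − m·(4)) = 0 and set its distance from the centre to √10:
(−4m − (−2))² = 10(m² + 1)
3m² − 8m − 3 = 0, so m = −1/3 or m = 3.
With m = −1/3: x + 3y = 10. With m = 3: 3x − y = 10.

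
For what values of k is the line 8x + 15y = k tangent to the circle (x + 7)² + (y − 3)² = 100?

k = −181 or k = 159

For a tangent, require d(centre, line) = r = 10.
|8·(−7) + 15·3 − k| / √289 = 10
|k − (−11)| = 10·17, so k = 159 or k = −181.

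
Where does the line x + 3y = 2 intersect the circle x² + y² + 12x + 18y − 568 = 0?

(−25, 9) and (20, −6)

Express y = (2 − x)/3 and substitute into the circle:
10x² + 50x − 5000 = 0  ⟹  x² + 5x − 500 = 0
x = 20 or x = −25, giving (20, −6) and (−25, 9).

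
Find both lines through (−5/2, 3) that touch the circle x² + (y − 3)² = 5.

Write the tangent as mx − y + (3 − m·(−5/2)) = 0 and set its distance from the centre to √5:
(5/2m − (0))² = 5(m² + 1)
m² − 4 = 0, so m = 2 or m = −2.
Through (−5/2, 3) these give 2x − y = −8 and 2x + y = −2.

2x − y = −8 and 2x + y = −2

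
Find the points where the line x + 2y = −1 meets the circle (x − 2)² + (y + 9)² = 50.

(3, −2) and (7, −4)

From the line, y = (−1 − x)/2. Substituting:
5x² − 50x + 105 = 0  ⟹  x² − 10x + 21 = 0
x = 7 or x = 3, giving (7, −4) and (3, −2).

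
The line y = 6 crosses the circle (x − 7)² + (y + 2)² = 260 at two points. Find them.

Substitute y = 6:
x² − 14x − 147 = 0
x = 21 or x = −7, giving (21, 6) and (−7, 6).

(−7, 6) and (21, 6)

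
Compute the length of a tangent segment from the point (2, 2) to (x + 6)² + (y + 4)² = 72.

2√7

Centre (−6, −4), r² = 72. |PO|² = (8)² + (6)² = 100.
By the tangent–radius right angle, tangent length = √(|PO|² − r²) = √28 = 2√7.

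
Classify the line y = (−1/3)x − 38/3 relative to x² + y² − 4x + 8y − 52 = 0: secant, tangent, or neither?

neither

Centre (2, −4), r² = 72. Distance² from centre to line = (28)²/10 = 392/5.
Since d² > r², the line lies outside the circle.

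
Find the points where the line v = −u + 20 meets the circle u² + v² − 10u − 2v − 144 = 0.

(6, 14) and (18, 2)

From the line, v = −u + 20. Substituting:
2u² − 48u + 216 = 0  ⟹  u² − 24u + 108 = 0
u = 18 or u = 6, giving (18, 2) and (6, 14).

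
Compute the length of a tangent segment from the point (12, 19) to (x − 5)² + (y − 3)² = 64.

Centre (5, 3), r² = 64. |PO|² = (7)² + (16)² = 305.
The tangent meets the radius at right angles, so tangent² = |PO|² − r² = 305 − 64 = 241.

√241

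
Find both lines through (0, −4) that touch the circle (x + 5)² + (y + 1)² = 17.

Let a tangent through (0, −4) have slope m. Its distance from (−5, −1) must equal √17:
[m·(−5) − (3)]² = 17(m² + 1)
4m² + 15m − 4 = 0, so m = −4 or m = 1/4.
Through (0, −4) these give 4x + y = −4 and x − 4y = 16.

4x + y = −4 and x − 4y = 16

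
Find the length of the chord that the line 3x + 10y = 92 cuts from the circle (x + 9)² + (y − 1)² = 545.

4√109

The distance from (−9, 1) to the line is 109/√109, and r² = 545.
Chord = 2√(r² − d²) = 2·√(436) = 4√109.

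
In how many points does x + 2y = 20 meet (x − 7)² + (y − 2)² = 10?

0

Substituting the line into the circle gives 5x² − 88x + 412 = 0.
Discriminant = (−88)² − 4·5·(412) = −496 < 0.
No real roots: the line does not meet the circle.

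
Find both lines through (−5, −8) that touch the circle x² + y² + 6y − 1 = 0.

A line y − (−8) = m(x − (−5)) is tangent when its distance from (0, −3) is √10:
[m·(5) − (5)]² = 10(m² + 1)
3m² − 10m + 3 = 0, so m = 3 or m = 1/3.
With m = 3: 3x − y = −7. With m = 1/3: x − 3y = 19.

3x − y = −7 and x − 3y = 19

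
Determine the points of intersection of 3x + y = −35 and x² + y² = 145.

(−12, 1) and (−9, −8)

From the line, y = −3x − 35. Substituting:
10x² + 210x + 1080 = 0  ⟹  x² + 21x + 108 = 0
x = −9 or x = −12, giving (−9, −8) and (−12, 1).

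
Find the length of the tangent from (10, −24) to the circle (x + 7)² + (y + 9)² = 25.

√489

The centre is (−7, −9) and r = 5. The square of the distance from P to the centre is 289 + 225 = 514.
By the tangent–radius right angle, tangent length = √(|PO|² − r²) = √489.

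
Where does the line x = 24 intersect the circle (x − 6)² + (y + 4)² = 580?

The line gives x = 24. Substituting into the circle:
y² + 8y − 240 = 0
y = 12 or y = −20, giving (24, 12) and (24, −20).

(24, −20) and (24, 12)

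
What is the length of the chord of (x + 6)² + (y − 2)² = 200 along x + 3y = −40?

Centre (−6, 2), r² = 200. Perpendicular distance d from centre to line = |40| / √10 = 40/√10.
Half the chord is √(r² − d²) = √(40), so the full chord is 4√10.

4√10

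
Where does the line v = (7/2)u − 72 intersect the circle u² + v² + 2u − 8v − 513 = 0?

From the line, v = (−144 + 7u)/2. Substituting:
53u² − 2120u + 20988 = 0  ⟹  u² − 40u + 396 = 0
u = 22 or u = 18, giving (22, 5) and (18, −9).

(18, −9) and (22, 5)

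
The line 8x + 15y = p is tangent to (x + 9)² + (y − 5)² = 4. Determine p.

p = −31 or p = 37

Tangency holds when the distance from the centre (−9, 5) to the line equals the radius 2:
|8·(−9) + 15·5 − p| / √289 = 2
|p − (3)| = 2·17, so p = 37 or p = −31.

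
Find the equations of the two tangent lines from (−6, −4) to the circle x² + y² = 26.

5x − y = −26 and x + 5y = −26

A line y − (−4) = m(x − (−6)) is tangent when its distance from (0, 0) is √26:
(6m − (4))² = 26(m² + 1)
5m² − 24m − 5 = 0, so m = 5 or m = −1/5.
Through (−6, −4) these give 5x − y = −26 and x + 5y = −26.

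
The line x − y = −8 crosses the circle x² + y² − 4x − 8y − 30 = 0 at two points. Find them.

(−5, 3) and (3, 11)

Substitute y = x + 8:
2x² + 4x − 30 = 0  ⟹  x² + 2x − 15 = 0
x = 3 or x = −5, giving (3, 11) and (−5, 3).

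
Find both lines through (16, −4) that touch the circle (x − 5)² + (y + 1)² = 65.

A line y − (−4) = m(x − (16)) is tangent when its distance from (5, −1) is √65:
(−11m − (3))² = 65(m² + 1)
28m² + 33m − 28 = 0, so m = 4/7 or m = −7/4.
Through (16, −4) these give 4x − 7y = 92 and 7x + 4y = 96.

4x − 7y = 92 and 7x + 4y = 96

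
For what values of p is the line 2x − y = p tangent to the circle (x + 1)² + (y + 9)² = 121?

p = 7 ± 11√5

For a tangent, require d(centre, line) = r = 11.
|2·(−1) − 1·(−9) − p| / √5 = 11
|p − (7)| = 11√5.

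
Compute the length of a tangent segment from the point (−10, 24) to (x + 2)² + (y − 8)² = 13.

Centre (−2, 8), r² = 13. |PO|² = (−8)² + (16)² = 320.
By the tangent–radius right angle, tangent length = √(|PO|² − r²) = √307.

√307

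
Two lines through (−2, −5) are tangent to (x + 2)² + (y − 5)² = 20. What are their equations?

Let a tangent through (−2, −5) have slope m. Its distance from (−2, 5) must equal 2√5:
(0m − (10))² = 20(m² + 1)
m² − 4 = 0, so m = −2 or m = 2.
Through (−2, −5) these give 2x + y = −9 and 2x − y = 1.

2x + y = −9 and 2x − y = 1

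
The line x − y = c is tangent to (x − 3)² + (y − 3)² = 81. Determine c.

The line touches the circle iff its distance from (3, 3) is 9:
|1·3 − 1·3 − c| / √2 = 9
|c| = 9√2.

c = ±9√2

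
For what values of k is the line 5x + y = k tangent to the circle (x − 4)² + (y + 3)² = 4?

The line touches the circle iff its distance from (4, −3) is 2:
|5·4 + 1·(−3) − k| / √26 = 2
|k − (17)| = 2√26.

k = 17 ± 2√26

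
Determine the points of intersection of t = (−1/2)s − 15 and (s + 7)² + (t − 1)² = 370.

From the line, t = (−30 − s)/2. Substituting:
5s² + 120s − 260 = 0  ⟹  s² + 24s − 52 = 0
s = 2 or s = −26, giving (2, −16) and (−26, −2).

(−26, −2) and (2, −16)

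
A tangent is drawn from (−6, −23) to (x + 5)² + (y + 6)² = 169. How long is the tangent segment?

The centre is (−5, −6) and r = 13. The square of the distance from P to the centre is 1 + 289 = 290.
The tangent meets the radius at right angles, so tangent² = |PO|² − r² = 290 − 169 = 121.

11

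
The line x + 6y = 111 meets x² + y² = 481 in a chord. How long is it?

Express y = (111 − x)/6 and substitute into the circle:
37x² − 222x − 4995 = 0  ⟹  x² − 6x − 135 = 0
x = 15 or x = −9, giving (15, 16) and (−9, 20).
Chord length = distance between (15, 16) and (−9, 20) = √592 = 4√37.

4√37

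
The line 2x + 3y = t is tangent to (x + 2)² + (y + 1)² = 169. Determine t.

t = −7 ± 13√13

For a tangent, require d(centre, line) = r = 13.
|2·(−2) + 3·(−1) − t| / √13 = 13
|t − (−7)| = 13√13.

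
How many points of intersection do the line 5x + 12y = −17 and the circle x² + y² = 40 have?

2

Centre (0, 0), r² = 40. Distance² from centre to line = (17)²/169 = 289/169.
Since d² < r², the line cuts the circle twice.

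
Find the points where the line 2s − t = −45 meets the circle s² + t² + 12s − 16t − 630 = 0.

Express t = 2s + 45 and substitute into the circle:
5s² + 160s + 675 = 0  ⟹  s² + 32s + 135 = 0
s = −5 or s = −27, giving (−5, 35) and (−27, −9).

(−27, −9) and (−5, 35)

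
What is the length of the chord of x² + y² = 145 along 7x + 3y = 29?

3√58

From the line, y = (29 − 7x)/3. Substituting:
58x² − 406x − 464 = 0  ⟹  x² − 7x − 8 = 0
x = 8 or x = −1, giving (8, −9) and (−1, 12).
|(8, −9) − (−1, 12)| = √((9)² + (−21)²) = 3√58.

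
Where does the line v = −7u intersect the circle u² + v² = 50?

(−1, 7) and (1, −7)

From the line, v = −7u. Substituting:
50u² − 50 = 0  ⟹  u² − 1 = 0
u = 1 or u = −1, giving (1, −7) and (−1, 7).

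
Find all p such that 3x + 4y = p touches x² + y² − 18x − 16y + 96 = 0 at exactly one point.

The line touches the circle iff its distance from (9, 8) is 7:
|3·9 + 4·8 − p| / √25 = 7
|p − (59)| = 7·5, so p = 94 or p = 24.

p = 24 or p = 94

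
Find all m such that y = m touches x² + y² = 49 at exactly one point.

The line touches the circle iff its distance from (0, 0) is 7:
|0·0 + 1·0 − m| / √1 = 7
|m| = 7, so m = 7 or m = −7.

m = −7 or m = 7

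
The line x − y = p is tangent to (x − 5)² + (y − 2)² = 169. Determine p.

p = 3 ± 13√2

Tangency holds when the distance from the centre (5, 2) to the line equals the radius 13:
|1·5 − 1·2 − p| / √2 = 13
|p − (3)| = 13√2.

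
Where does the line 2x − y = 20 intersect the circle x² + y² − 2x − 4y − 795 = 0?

From the line, y = 2x − 20. Substituting:
5x² − 90x − 315 = 0  ⟹  x² − 18x − 63 = 0
x = 21 or x = −3, giving (21, 22) and (−3, −26).

(−3, −26) and (21, 22)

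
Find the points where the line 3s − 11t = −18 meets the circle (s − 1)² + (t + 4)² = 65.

From the line, t = (18 + 3s)/11. Substituting:
130s² + 130s − 3900 = 0  ⟹  s² + s − 30 = 0
s = 5 or s = −6, giving (5, 3) and (−6, 0).

(−6, 0) and (5, 3)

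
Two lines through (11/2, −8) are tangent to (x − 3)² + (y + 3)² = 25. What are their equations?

4x − 3y = 46 and y = −8

Let a tangent through (11/2, −8) have slope m. Its distance from (3, −3) must equal 5:
[m·(−5/2) − (5)]² = 25(m² + 1)
3m² − 4m = 0, so m = 4/3 or m = 0.
With m = 4/3: 4x − 3y = 46. With m = 0: y = −8.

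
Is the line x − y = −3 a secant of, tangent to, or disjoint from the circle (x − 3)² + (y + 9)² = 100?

disjoint

Centre (3, −9), r² = 100. Distance² from centre to line = (15)²/2 = 225/2.
Since d² > r², the line lies outside the circle.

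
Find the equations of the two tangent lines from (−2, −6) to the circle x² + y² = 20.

A line y − (−6) = m(x − (−2)) is tangent when its distance from (0, 0) is 2√5:
[m·(2) − (6)]² = 20(m² + 1)
2m² + 3m − 2 = 0, so m = −2 or m = 1/2.
Through (−2, −6) these give 2x + y = −10 and x − 2y = 10.

2x + y = −10 and x − 2y = 10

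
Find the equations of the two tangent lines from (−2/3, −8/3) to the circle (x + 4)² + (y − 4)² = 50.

A line y − (−8/3) = m(x − (−2/3)) is tangent when its distance from (−4, 4) is 5√2:
[m·(−10/3) − (20/3)]² = 50(m² + 1)
7m² − 8m + 1 = 0, so m = 1/7 or m = 1.
With m = 1/7: x − 7y = 18. With m = 1: x − y = 2.

x − 7y = 18 and x − y = 2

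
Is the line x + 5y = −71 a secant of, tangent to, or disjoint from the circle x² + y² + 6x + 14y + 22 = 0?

d² = (1·(−3) + 5·(−7) − (−71))²/26 = 1089/26; r² = 36.
Since d² > r², the line lies outside the circle.

disjoint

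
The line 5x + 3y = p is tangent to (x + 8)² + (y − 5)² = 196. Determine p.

The line touches the circle iff its distance from (−8, 5) is 14:
|5·(−8) + 3·5 − p| / √34 = 14
|p − (−25)| = 14√34.

p = −25 ± 14√34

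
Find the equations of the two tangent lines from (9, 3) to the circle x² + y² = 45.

Write the tangent as mx − y + (3 − m·(9)) = 0 and set its distance from the centre to 3√5:
[m·(−9) − (−3)]² = 45(m² + 1)
2m² − 3m − 2 = 0, so m = −1/2 or m = 2.
With m = −1/2: x + 2y = 15. With m = 2: 2x − y = 15.

x + 2y = 15 and 2x − y = 15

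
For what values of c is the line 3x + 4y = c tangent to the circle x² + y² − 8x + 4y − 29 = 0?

Tangency holds when the distance from the centre (4, −2) to the line equals the radius 7:
|3·4 + 4·(−2) − c| / √25 = 7
|c − (4)| = 7·5, so c = 39 or c = −31.

c = −31 or c = 39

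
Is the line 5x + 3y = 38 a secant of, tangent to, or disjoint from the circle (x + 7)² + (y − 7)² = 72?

Substituting the line into the circle gives 34x² − 44x + 82 = 0.
Δ = 1936 − 11152 = −9216.
No real roots: the line does not meet the circle.

disjoint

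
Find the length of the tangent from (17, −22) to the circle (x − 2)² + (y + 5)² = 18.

With centre O = (2, −5), |OP|² = 514 and r² = 18.
By the tangent–radius right angle, tangent length = √(|PO|² − r²) = √496 = 4√31.

4√31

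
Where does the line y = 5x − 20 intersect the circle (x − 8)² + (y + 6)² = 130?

(1, −15) and (5, 5)

Express y = 5x − 20 and substitute into the circle:
26x² − 156x + 130 = 0  ⟹  x² − 6x + 5 = 0
x = 5 or x = 1, giving (5, 5) and (1, −15).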